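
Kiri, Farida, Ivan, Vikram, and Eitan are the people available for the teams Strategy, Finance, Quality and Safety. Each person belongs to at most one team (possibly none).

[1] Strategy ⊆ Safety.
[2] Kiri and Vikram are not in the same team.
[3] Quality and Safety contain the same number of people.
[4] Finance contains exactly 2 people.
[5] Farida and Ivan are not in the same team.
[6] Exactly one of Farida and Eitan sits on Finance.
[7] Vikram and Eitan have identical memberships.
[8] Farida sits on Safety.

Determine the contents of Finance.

Finance = {Eitan, Vikram}

From (8): Farida ∈ Safety.
(5): Ivan ∉ Safety.
(6) (exactly one): Eitan ∈ Finance.
(7): Vikram matches Eitan: Vikram ∉ Strategy.
(7): Vikram matches Eitan: Vikram ∈ Finance.
(1) contrapositive: Ivan ∉ Strategy.
(2): Kiri ∉ Finance.
(4): Finance already has 2, so the rest are out.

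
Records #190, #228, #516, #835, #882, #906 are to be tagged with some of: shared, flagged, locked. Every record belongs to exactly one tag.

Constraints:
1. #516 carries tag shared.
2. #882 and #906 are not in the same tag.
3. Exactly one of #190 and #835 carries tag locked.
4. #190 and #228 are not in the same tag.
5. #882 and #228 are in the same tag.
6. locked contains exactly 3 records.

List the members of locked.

locked = {#228, #835, #882}

From (1): #516 ∈ shared.
Suppose #190 ∈ locked: no assignment then satisfies all the clues, so #190 ∉ locked.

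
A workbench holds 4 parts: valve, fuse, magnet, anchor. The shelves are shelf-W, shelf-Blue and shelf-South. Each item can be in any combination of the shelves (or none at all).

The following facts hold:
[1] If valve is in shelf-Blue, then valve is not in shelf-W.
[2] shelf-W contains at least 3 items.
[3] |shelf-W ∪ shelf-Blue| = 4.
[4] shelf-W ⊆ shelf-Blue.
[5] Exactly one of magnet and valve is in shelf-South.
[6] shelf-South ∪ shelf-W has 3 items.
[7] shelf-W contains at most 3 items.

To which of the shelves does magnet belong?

magnet: shelf-Blue, shelf-South, shelf-W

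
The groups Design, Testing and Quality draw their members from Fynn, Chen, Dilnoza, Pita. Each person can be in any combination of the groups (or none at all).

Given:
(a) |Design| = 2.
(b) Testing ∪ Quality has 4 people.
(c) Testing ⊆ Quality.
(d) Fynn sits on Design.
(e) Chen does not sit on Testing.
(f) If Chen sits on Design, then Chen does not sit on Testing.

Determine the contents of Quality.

From (d): Fynn ∈ Design.
From (e): Chen ∉ Testing.
Suppose Fynn ∉ Quality: no assignment then satisfies all the clues, so Fynn ∈ Quality.

Quality = {Chen, Dilnoza, Fynn, Pita}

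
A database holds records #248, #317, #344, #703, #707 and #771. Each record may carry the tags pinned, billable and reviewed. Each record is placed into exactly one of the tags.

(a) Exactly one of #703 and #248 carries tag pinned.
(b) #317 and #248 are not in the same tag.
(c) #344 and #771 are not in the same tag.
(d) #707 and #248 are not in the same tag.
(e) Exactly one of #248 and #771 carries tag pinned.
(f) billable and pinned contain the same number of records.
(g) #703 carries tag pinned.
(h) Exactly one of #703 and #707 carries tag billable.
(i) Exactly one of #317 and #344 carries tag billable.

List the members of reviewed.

From (g): #703 ∈ pinned.
(a) (exactly one): #248 ∉ pinned.
(e) (exactly one): #771 ∈ pinned.
(h) (exactly one): #707 ∈ billable.
(c): #344 ∉ pinned.
(d): #248 ∉ billable.
Only one tag left: #248 ∈ reviewed.
(b): #317 ∉ reviewed.
Suppose #344 ∉ reviewed: no assignment then satisfies all the clues, so #344 ∈ reviewed.

reviewed = {#248, #344}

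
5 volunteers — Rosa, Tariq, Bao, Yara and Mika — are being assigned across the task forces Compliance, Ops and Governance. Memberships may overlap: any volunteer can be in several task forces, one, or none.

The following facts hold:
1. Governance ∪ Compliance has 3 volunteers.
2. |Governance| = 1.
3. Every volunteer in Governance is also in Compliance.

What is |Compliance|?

3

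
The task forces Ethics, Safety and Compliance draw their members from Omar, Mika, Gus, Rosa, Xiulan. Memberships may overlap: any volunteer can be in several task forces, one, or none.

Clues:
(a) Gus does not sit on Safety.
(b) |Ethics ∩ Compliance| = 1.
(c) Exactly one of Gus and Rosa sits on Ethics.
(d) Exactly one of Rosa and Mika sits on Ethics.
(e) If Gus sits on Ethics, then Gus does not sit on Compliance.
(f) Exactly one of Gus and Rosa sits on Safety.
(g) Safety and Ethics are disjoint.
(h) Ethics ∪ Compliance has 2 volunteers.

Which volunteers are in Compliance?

Compliance = {Mika}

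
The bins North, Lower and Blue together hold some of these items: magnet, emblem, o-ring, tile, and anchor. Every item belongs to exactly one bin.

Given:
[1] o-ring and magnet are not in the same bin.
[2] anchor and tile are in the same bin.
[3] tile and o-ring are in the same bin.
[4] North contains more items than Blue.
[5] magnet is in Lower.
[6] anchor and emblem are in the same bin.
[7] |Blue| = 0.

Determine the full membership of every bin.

From (5): magnet ∈ Lower.
(1): o-ring ∉ Lower.
(3): tile matches o-ring: tile ∉ Lower.
(7): Blue already has 0, so the rest are out.
Only one bin left: o-ring ∈ North.
Only one bin left: tile ∈ North.
(2): anchor matches tile: anchor ∈ North.
(6): emblem matches anchor: emblem ∈ North.

North = {anchor, emblem, o-ring, tile}; Lower = {magnet}; Blue = {}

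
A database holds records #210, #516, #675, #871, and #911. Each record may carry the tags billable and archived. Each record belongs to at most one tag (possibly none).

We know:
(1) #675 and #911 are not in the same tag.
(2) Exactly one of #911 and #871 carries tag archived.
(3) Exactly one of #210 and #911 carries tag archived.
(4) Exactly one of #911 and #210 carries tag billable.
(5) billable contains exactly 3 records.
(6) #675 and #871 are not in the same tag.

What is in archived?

archived = {#911}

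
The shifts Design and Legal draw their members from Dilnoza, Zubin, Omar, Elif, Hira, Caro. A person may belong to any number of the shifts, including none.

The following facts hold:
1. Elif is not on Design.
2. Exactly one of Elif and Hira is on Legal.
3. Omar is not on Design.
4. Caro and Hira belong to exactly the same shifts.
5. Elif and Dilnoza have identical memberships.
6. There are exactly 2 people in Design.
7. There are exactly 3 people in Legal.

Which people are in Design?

Design = {Caro, Hira}

From (1): Elif ∉ Design.
From (3): Omar ∉ Design.
(5): Dilnoza matches Elif: Dilnoza ∉ Design.
Suppose Zubin ∈ Design: no assignment then satisfies all the clues, so Zubin ∉ Design.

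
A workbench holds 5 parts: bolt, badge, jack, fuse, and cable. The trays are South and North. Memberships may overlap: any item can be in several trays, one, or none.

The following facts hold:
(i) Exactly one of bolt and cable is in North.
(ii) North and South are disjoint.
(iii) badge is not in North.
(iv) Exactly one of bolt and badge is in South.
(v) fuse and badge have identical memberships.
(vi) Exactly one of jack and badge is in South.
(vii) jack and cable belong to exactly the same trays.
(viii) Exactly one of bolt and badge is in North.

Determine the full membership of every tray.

South = {badge, fuse}; North = {bolt}

From (iii): badge ∉ North.
(v): fuse matches badge: fuse ∉ North.
(viii) (exactly one): bolt ∈ North.
(i) (exactly one): cable ∉ North.
(ii) (disjoint): bolt ∉ South.
(iv) (exactly one): badge ∈ South.
(v): fuse matches badge: fuse ∈ South.
(vi) (exactly one): jack ∉ South.
(vii): cable matches jack: cable ∉ South.
(vii): jack matches cable: jack ∉ North.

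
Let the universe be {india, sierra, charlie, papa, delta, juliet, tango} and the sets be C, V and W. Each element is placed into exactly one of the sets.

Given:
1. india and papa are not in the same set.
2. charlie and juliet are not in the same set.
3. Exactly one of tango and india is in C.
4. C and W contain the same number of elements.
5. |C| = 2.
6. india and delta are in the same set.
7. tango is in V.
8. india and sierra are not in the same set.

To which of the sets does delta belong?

From (7): tango ∈ V.
(3) (exactly one): india ∈ C.
(6): delta matches india: delta ∈ C.
(8): sierra ∉ C.
(1): papa ∉ C.
(5): C already has 2, so the rest are out.

delta: C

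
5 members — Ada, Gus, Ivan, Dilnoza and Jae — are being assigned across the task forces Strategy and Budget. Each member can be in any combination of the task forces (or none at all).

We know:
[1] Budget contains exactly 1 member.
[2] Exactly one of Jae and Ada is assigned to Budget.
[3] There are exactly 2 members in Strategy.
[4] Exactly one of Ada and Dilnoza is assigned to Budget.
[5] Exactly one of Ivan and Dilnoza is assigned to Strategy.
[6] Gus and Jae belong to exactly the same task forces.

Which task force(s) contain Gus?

Gus: none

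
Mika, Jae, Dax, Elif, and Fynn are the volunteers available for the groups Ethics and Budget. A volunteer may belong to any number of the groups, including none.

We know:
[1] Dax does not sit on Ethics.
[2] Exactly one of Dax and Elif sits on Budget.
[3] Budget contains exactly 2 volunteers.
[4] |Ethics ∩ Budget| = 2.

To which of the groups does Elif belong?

Elif: Budget, Ethics

From (1): Dax ∉ Ethics.
Suppose Elif ∉ Ethics: no assignment then satisfies all the clues, so Elif ∈ Ethics.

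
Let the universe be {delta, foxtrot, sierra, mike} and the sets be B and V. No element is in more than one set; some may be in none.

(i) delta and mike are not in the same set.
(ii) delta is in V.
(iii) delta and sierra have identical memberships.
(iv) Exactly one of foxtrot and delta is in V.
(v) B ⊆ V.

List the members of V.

From (ii): delta ∈ V.
(i): mike ∉ V.
(iii): sierra matches delta: sierra ∉ B.
(iii): sierra matches delta: sierra ∈ V.
(iv) (exactly one): foxtrot ∉ V.
(v) contrapositive: foxtrot ∉ B.
(v) contrapositive: mike ∉ B.

V = {delta, sierra}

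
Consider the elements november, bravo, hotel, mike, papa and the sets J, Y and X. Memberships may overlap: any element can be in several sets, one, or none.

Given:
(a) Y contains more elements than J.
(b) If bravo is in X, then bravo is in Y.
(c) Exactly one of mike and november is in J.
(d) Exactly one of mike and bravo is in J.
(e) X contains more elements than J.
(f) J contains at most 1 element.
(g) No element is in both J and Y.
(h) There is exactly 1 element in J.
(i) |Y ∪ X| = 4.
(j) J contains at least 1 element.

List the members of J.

J = {mike}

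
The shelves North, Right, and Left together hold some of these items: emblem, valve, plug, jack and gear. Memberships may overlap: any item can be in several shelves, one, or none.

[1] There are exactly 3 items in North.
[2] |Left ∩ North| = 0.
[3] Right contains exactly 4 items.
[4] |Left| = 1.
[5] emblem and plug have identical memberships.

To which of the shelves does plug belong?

plug: North, Right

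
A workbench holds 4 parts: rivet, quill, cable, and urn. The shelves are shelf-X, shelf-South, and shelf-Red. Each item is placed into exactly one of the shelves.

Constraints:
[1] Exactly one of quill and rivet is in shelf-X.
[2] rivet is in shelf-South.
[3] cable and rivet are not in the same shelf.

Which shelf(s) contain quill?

quill: shelf-X

From (2): rivet ∈ shelf-South.
(1) (exactly one): quill ∈ shelf-X.
(3): cable ∉ shelf-South.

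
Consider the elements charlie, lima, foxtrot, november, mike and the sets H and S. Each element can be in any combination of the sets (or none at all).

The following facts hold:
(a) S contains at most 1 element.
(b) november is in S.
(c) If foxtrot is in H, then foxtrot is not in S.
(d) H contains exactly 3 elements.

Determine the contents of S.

From (b): november ∈ S.
(a): S already has 1, so the rest are out.

S = {november}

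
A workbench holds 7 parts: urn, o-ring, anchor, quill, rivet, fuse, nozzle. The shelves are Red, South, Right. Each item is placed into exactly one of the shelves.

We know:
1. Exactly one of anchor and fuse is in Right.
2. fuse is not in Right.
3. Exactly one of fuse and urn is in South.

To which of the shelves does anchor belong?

anchor: Right

From (2): fuse ∉ Right.
(1) (exactly one): anchor ∈ Right.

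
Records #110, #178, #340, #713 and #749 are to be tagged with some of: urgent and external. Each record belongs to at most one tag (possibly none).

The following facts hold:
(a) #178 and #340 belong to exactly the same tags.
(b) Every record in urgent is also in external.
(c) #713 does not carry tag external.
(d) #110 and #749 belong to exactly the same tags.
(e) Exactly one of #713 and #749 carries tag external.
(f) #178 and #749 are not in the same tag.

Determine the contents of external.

From (c): #713 ∉ external.
(b) contrapositive: #713 ∉ urgent.
(e) (exactly one): #749 ∈ external.
(f): #178 ∉ external.
(a): #340 matches #178: #340 ∉ external.
(b) contrapositive: #178 ∉ urgent.
(b) contrapositive: #340 ∉ urgent.
(d): #110 matches #749: #110 ∉ urgent.
(d): #110 matches #749: #110 ∈ external.

external = {#110, #749}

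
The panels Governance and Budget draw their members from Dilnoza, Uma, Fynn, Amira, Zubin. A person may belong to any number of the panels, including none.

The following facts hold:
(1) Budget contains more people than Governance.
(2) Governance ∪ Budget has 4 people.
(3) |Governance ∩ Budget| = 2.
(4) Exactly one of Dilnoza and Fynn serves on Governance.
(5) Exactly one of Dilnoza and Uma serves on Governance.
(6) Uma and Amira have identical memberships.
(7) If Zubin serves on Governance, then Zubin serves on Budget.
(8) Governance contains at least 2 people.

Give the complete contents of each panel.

Governance = {Dilnoza, Zubin}; Budget = {Amira, Dilnoza, Uma, Zubin}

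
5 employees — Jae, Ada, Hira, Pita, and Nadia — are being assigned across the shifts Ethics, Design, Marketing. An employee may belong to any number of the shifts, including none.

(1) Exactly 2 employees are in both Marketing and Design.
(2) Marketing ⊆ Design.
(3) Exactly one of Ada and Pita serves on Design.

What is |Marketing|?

2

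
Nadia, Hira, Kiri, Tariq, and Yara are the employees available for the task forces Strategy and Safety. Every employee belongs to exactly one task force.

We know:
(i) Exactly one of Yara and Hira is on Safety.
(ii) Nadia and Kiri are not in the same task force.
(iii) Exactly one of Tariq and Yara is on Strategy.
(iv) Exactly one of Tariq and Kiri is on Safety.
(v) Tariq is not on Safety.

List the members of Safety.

From (v): Tariq ∉ Safety.
(iv) (exactly one): Kiri ∈ Safety.
Only one task force left: Tariq ∈ Strategy.
(ii): Nadia ∉ Safety.
(iii) (exactly one): Yara ∉ Strategy.
Only one task force left: Nadia ∈ Strategy.
Only one task force left: Yara ∈ Safety.
(i) (exactly one): Hira ∉ Safety.
Only one task force left: Hira ∈ Strategy.

Safety = {Kiri, Yara}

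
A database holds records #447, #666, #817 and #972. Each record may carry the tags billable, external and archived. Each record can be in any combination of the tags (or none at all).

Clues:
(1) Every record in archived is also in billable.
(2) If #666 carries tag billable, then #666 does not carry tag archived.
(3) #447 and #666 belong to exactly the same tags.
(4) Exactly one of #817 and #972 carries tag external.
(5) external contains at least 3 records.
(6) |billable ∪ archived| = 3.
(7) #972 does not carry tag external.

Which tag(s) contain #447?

#447: billable, external

From (7): #972 ∉ external.
(4) (exactly one): #817 ∈ external.
(5): only 3 candidates remain for external, so all are in.
Suppose #447 ∉ billable: no assignment then satisfies all the clues, so #447 ∈ billable.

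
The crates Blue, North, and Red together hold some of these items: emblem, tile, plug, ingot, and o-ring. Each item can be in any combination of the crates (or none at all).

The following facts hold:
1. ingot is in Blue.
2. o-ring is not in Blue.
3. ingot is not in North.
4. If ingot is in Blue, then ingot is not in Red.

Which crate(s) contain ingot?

From (1): ingot ∈ Blue.
From (2): o-ring ∉ Blue.
From (3): ingot ∉ North.
(4): ingot ∉ Red.

ingot: Blue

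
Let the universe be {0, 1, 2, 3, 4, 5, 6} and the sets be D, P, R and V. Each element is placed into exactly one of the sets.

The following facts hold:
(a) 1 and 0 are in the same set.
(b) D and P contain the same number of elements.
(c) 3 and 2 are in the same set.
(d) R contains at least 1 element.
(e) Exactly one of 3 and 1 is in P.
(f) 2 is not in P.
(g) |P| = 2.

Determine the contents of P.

P = {0, 1}

From (f): 2 ∉ P.
(c): 3 matches 2: 3 ∉ P.
(e) (exactly one): 1 ∈ P.
(a): 0 matches 1: 0 ∉ D.
(a): 0 matches 1: 0 ∈ P.
(g): P already has 2, so the rest are out.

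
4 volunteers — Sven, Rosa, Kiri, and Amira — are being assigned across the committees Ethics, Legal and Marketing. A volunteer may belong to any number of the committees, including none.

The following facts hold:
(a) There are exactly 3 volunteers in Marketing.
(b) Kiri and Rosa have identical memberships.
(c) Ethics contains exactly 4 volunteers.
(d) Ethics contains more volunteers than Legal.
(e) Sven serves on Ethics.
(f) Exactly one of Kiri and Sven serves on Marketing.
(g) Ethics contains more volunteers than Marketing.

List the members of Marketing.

Marketing = {Amira, Kiri, Rosa}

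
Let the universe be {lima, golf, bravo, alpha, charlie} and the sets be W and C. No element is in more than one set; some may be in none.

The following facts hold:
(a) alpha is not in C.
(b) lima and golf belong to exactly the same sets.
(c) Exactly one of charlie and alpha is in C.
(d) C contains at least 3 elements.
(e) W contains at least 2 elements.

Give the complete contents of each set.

W = {alpha, bravo}; C = {charlie, golf, lima}

From (a): alpha ∉ C.
(c) (exactly one): charlie ∈ C.
Suppose lima ∈ W: no assignment then satisfies all the clues, so lima ∉ W.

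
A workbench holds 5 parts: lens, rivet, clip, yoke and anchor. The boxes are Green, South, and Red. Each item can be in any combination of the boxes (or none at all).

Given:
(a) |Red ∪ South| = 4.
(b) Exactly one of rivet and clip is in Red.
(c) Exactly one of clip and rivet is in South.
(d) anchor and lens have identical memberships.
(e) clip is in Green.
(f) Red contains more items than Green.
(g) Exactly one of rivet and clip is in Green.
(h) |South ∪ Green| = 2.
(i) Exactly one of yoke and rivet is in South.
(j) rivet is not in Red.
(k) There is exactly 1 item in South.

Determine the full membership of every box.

Green = {clip}; South = {rivet}; Red = {anchor, clip, lens}

From (e): clip ∈ Green.
From (j): rivet ∉ Red.
(b) (exactly one): clip ∈ Red.
(g) (exactly one): rivet ∉ Green.
Suppose lens ∈ Green: no assignment then satisfies all the clues, so lens ∉ Green.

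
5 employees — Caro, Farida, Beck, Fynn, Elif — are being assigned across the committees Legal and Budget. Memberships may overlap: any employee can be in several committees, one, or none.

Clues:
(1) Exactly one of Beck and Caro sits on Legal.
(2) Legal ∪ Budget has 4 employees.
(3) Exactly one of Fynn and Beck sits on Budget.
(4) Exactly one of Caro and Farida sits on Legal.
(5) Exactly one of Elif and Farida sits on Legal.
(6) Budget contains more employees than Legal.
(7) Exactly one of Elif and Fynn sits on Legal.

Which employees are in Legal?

Legal = {Caro, Elif}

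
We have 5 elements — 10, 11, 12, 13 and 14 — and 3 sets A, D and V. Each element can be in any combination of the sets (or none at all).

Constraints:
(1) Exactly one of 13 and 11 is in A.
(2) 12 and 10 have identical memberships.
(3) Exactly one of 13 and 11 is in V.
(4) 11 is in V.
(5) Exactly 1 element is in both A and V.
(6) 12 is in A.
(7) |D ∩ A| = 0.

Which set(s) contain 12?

12: A

From (4): 11 ∈ V.
From (6): 12 ∈ A.
(2): 10 matches 12: 10 ∈ A.
(3) (exactly one): 13 ∉ V.
Suppose 12 ∈ D: no assignment then satisfies all the clues, so 12 ∉ D.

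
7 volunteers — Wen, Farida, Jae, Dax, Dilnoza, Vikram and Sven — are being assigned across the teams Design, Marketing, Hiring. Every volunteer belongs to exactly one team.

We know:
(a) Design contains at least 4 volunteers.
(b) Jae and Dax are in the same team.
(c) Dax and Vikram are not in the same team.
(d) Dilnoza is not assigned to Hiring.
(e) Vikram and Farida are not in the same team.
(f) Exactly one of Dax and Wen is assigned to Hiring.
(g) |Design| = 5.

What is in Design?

Design = {Dax, Dilnoza, Farida, Jae, Sven}

From (d): Dilnoza ∉ Hiring.
Suppose Wen ∈ Design: no assignment then satisfies all the clues, so Wen ∉ Design.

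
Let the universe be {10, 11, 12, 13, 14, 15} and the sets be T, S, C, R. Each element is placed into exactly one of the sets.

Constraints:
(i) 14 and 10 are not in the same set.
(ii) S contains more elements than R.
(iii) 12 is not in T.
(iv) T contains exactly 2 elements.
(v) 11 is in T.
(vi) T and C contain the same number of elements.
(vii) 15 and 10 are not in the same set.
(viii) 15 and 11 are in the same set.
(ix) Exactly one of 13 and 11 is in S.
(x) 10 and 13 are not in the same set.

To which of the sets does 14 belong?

From (iii): 12 ∉ T.
From (v): 11 ∈ T.
(viii): 15 matches 11: 15 ∈ T.
(ix) (exactly one): 13 ∈ S.
(x): 10 ∉ S.
(iv): T already has 2, so the rest are out.
Suppose 14 ∉ S: no assignment then satisfies all the clues, so 14 ∈ S.

14: S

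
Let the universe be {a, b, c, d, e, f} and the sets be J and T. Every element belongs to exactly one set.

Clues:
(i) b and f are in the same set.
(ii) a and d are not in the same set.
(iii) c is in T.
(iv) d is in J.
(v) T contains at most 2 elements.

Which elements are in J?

J = {b, d, e, f}

From (iii): c ∈ T.
From (iv): d ∈ J.
(ii): a ∉ J.
Only one set left: a ∈ T.
(v): T already has 2, so the rest are out.
Only one set left: b ∈ J.
Only one set left: e ∈ J.
Only one set left: f ∈ J.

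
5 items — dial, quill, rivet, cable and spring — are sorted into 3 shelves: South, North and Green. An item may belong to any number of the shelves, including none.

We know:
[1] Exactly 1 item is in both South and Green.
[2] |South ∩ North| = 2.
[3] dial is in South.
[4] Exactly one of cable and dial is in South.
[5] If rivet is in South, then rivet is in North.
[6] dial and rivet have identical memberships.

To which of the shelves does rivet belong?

From (3): dial ∈ South.
(4) (exactly one): cable ∉ South.
(6): rivet matches dial: rivet ∈ South.
(5): rivet ∈ North.
(6): dial matches rivet: dial ∈ North.
Suppose rivet ∈ Green: no assignment then satisfies all the clues, so rivet ∉ Green.

rivet: North, South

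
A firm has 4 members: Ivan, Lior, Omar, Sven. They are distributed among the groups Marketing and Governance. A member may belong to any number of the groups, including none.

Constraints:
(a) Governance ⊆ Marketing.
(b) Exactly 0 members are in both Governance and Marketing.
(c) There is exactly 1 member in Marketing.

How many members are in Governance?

0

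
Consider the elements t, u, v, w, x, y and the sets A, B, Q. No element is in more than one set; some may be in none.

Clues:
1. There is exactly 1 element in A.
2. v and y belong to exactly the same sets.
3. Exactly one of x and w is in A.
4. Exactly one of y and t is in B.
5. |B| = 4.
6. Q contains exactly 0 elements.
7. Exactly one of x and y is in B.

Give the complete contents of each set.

A = {x}; B = {u, v, w, y}; Q = {}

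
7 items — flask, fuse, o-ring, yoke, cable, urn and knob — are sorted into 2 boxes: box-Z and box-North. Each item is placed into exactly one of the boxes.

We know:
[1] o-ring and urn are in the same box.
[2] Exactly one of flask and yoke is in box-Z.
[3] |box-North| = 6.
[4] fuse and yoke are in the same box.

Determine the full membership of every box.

box-Z = {flask}; box-North = {cable, fuse, knob, o-ring, urn, yoke}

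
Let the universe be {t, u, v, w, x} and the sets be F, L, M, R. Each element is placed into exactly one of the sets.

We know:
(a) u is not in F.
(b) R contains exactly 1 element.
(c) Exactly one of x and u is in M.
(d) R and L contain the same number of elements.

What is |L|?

1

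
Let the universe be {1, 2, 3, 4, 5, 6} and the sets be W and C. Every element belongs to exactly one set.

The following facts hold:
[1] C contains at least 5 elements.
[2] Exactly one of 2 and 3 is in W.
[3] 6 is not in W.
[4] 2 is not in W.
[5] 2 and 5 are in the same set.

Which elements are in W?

From (3): 6 ∉ W.
From (4): 2 ∉ W.
(2) (exactly one): 3 ∈ W.
(5): 5 matches 2: 5 ∉ W.
Only one set left: 2 ∈ C.
Only one set left: 5 ∈ C.
Only one set left: 6 ∈ C.
(1): only 5 candidates remain for C, so all are in.

W = {3}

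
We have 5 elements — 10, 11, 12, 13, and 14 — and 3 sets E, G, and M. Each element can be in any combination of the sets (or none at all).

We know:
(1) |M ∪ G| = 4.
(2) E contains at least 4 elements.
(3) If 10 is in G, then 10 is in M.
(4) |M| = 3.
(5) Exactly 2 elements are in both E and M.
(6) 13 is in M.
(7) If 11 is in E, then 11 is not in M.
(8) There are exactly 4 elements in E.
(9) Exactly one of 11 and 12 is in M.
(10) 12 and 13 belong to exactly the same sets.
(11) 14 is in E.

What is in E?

E = {11, 12, 13, 14}

From (6): 13 ∈ M.
From (11): 14 ∈ E.
(10): 12 matches 13: 12 ∈ M.
(9) (exactly one): 11 ∉ M.
Suppose 10 ∈ E: no assignment then satisfies all the clues, so 10 ∉ E.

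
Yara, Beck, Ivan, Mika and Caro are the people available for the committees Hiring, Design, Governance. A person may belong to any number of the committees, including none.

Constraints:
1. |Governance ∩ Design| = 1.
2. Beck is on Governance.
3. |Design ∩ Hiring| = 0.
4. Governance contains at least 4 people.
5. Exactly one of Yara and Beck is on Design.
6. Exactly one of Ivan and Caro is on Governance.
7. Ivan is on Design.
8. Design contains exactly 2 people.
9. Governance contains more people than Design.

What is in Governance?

Governance = {Beck, Caro, Mika, Yara}

From (2): Beck ∈ Governance.
From (7): Ivan ∈ Design.
Suppose Yara ∉ Governance: no assignment then satisfies all the clues, so Yara ∈ Governance.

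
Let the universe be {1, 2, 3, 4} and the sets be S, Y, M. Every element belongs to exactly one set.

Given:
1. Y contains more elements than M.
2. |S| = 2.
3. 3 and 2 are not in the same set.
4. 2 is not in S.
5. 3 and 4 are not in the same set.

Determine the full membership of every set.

S = {1, 3}; Y = {2, 4}; M = {}

From (4): 2 ∉ S.
Suppose 1 ∉ S: no assignment then satisfies all the clues, so 1 ∈ S.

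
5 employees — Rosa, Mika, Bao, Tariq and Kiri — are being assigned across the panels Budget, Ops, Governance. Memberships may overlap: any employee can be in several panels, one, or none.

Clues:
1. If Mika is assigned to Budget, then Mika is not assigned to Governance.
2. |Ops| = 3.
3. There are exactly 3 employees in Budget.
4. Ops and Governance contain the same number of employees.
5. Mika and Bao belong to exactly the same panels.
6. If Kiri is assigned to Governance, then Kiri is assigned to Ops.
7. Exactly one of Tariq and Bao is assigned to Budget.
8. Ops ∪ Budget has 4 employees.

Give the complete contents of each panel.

Budget = {Bao, Mika, Rosa}; Ops = {Bao, Kiri, Mika}; Governance = {Kiri, Rosa, Tariq}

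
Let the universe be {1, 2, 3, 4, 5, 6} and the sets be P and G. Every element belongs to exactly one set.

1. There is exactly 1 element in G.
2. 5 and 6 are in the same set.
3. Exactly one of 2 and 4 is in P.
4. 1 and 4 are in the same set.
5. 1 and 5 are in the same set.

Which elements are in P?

P = {1, 3, 4, 5, 6}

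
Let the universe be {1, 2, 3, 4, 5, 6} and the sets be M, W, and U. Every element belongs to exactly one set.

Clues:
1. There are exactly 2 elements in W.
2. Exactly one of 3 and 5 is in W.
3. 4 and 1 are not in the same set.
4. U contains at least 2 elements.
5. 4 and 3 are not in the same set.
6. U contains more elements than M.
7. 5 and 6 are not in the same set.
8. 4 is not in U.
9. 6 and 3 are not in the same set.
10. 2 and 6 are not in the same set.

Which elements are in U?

U = {1, 2, 3}

From (8): 4 ∉ U.
Suppose 1 ∉ U: no assignment then satisfies all the clues, so 1 ∈ U.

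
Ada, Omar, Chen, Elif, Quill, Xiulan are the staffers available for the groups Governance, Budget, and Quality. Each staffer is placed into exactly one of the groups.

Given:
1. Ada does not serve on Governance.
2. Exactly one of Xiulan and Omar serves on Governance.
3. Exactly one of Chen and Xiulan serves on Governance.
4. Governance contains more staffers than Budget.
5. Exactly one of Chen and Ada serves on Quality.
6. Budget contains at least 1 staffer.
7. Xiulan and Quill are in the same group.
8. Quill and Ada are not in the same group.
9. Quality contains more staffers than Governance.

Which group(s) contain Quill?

From (1): Ada ∉ Governance.
Suppose Quill ∉ Governance: no assignment then satisfies all the clues, so Quill ∈ Governance.

Quill: Governance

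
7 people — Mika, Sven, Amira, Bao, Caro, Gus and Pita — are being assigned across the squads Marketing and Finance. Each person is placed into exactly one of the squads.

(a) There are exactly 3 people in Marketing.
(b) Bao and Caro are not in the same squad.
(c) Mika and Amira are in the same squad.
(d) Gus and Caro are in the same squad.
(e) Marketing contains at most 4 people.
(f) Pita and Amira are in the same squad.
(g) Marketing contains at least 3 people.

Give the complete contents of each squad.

Marketing = {Caro, Gus, Sven}; Finance = {Amira, Bao, Mika, Pita}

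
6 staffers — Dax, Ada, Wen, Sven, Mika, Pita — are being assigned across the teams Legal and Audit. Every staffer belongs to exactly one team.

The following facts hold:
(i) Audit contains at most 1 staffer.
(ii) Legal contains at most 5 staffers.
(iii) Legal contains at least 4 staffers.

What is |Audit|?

1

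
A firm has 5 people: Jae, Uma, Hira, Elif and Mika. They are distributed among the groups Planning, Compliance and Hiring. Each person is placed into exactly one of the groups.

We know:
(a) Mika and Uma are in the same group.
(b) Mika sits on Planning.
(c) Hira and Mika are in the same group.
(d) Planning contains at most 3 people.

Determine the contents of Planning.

Planning = {Hira, Mika, Uma}

From (b): Mika ∈ Planning.
(a): Uma matches Mika: Uma ∈ Planning.
(c): Hira matches Mika: Hira ∈ Planning.
(d): Planning already has 3, so the rest are out.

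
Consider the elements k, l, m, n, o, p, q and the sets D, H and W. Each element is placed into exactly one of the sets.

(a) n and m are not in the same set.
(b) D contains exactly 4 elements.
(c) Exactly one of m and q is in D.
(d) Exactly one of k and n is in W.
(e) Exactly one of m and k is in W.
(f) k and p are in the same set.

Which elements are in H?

H = {m}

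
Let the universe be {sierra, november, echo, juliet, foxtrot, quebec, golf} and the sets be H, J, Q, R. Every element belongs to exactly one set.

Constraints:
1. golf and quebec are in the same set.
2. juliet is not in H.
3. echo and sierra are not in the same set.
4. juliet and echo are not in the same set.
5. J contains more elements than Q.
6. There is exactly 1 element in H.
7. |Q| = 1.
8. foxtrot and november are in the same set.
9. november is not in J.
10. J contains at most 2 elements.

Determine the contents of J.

J = {golf, quebec}

From (2): juliet ∉ H.
From (9): november ∉ J.
(8): foxtrot matches november: foxtrot ∉ J.
Suppose sierra ∈ J: no assignment then satisfies all the clues, so sierra ∉ J.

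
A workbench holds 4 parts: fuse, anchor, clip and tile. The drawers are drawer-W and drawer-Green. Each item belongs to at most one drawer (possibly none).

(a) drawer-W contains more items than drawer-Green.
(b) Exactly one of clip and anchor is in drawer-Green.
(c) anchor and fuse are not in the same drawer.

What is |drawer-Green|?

1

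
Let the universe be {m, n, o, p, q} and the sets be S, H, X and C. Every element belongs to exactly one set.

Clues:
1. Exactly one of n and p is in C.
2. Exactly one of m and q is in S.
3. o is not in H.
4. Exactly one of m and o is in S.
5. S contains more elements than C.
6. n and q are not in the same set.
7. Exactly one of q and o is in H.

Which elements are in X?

X = {o}

From (3): o ∉ H.
(7) (exactly one): q ∈ H.
(2) (exactly one): m ∈ S.
(4) (exactly one): o ∉ S.
(6): n ∉ H.
Suppose n ∈ X: no assignment then satisfies all the clues, so n ∉ X.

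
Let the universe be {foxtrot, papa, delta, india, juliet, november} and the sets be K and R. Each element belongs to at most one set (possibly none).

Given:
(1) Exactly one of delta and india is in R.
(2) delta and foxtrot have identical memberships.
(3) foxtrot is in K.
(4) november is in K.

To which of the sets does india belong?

india: R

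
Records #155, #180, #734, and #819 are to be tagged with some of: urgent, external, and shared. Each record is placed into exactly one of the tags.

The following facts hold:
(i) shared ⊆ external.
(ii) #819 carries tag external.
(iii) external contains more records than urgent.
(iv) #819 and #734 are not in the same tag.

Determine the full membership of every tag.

urgent = {#734}; external = {#155, #180, #819}; shared = {}

From (ii): #819 ∈ external.
(iv): #734 ∉ external.
(i) contrapositive: #734 ∉ shared.
Only one tag left: #734 ∈ urgent.
Suppose #155 ∈ urgent: no assignment then satisfies all the clues, so #155 ∉ urgent.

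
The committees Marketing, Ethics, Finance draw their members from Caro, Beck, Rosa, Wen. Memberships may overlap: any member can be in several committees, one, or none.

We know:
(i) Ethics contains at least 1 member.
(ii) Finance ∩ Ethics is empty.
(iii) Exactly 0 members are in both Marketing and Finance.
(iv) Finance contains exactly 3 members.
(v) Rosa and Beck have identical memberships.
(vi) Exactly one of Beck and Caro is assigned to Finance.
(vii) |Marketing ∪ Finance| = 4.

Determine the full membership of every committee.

Marketing = {Caro}; Ethics = {Caro}; Finance = {Beck, Rosa, Wen}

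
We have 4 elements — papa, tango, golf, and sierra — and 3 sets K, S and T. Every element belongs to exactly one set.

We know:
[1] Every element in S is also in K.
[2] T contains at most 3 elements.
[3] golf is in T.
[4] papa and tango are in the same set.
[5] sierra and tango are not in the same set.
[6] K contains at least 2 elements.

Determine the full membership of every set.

K = {papa, tango}; S = {}; T = {golf, sierra}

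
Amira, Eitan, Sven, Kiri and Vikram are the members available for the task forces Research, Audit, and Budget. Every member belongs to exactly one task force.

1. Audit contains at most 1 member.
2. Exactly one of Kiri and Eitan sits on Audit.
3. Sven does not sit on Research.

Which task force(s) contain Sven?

Sven: Budget

From (3): Sven ∉ Research.
Suppose Sven ∈ Audit: no assignment then satisfies all the clues, so Sven ∉ Audit.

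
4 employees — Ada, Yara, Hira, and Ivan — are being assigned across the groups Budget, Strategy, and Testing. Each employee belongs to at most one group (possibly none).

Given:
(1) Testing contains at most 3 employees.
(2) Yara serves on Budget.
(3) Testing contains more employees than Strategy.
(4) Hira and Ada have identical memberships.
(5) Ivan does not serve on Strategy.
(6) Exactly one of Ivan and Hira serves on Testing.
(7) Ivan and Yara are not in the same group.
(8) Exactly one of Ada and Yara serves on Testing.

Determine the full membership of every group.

From (2): Yara ∈ Budget.
From (5): Ivan ∉ Strategy.
(7): Ivan ∉ Budget.
(8) (exactly one): Ada ∈ Testing.
(4): Hira matches Ada: Hira ∉ Budget.
(4): Hira matches Ada: Hira ∉ Strategy.
(4): Hira matches Ada: Hira ∈ Testing.
(6) (exactly one): Ivan ∉ Testing.

Budget = {Yara}; Strategy = {}; Testing = {Ada, Hira}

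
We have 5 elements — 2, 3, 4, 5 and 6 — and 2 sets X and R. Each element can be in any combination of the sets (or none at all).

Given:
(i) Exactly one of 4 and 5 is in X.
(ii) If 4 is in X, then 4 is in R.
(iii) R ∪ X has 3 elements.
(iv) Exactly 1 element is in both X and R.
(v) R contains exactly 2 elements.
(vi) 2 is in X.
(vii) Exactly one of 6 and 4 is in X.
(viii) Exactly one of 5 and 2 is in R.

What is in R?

R = {4, 5}

From (vi): 2 ∈ X.
Suppose 2 ∈ R: no assignment then satisfies all the clues, so 2 ∉ R.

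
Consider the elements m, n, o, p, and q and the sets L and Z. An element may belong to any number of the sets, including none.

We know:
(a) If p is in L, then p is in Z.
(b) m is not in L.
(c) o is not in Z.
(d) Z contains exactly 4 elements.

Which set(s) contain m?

From (b): m ∉ L.
From (c): o ∉ Z.
(d): only 4 candidates remain for Z, so all are in.

m: Z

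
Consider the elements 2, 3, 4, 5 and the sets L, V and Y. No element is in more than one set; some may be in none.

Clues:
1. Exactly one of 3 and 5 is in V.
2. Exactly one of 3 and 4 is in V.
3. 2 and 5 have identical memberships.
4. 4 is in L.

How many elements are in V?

From (4): 4 ∈ L.
(2) (exactly one): 3 ∈ V.
(1) (exactly one): 5 ∉ V.
(3): 2 matches 5: 2 ∉ V.

1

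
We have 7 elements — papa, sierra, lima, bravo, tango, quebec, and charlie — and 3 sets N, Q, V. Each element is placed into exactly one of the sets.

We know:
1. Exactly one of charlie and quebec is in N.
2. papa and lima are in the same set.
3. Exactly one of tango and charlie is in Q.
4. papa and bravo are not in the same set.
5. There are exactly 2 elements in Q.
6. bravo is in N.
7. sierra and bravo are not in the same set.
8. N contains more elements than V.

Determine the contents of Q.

Q = {charlie, sierra}

From (6): bravo ∈ N.
(4): papa ∉ N.
(7): sierra ∉ N.
(2): lima matches papa: lima ∉ N.
Suppose papa ∈ Q: no assignment then satisfies all the clues, so papa ∉ Q.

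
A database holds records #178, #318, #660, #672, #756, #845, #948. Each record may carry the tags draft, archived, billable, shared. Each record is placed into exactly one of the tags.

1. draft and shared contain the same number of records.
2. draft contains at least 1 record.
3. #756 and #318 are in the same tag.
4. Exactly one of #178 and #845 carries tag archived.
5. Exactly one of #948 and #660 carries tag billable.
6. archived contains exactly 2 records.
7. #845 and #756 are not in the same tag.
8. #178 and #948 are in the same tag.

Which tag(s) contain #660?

#660: billable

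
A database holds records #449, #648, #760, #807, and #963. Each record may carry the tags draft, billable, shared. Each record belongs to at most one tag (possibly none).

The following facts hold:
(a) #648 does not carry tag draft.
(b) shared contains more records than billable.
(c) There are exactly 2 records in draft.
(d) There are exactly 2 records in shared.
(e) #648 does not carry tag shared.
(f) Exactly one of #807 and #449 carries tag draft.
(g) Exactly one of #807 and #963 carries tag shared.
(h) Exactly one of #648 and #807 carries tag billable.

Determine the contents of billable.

From (a): #648 ∉ draft.
From (e): #648 ∉ shared.
Suppose #449 ∈ billable: no assignment then satisfies all the clues, so #449 ∉ billable.

billable = {#648}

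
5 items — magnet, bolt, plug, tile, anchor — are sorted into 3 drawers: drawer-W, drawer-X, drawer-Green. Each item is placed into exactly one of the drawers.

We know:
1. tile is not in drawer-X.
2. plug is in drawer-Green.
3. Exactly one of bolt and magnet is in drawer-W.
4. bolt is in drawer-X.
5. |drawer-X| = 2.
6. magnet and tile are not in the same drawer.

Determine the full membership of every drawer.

drawer-W = {magnet}; drawer-X = {anchor, bolt}; drawer-Green = {plug, tile}

From (1): tile ∉ drawer-X.
From (2): plug ∈ drawer-Green.
From (4): bolt ∈ drawer-X.
(3) (exactly one): magnet ∈ drawer-W.
(5): only 2 candidates remain for drawer-X, so all are in.
(6): tile ∉ drawer-W.
Only one drawer left: tile ∈ drawer-Green.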